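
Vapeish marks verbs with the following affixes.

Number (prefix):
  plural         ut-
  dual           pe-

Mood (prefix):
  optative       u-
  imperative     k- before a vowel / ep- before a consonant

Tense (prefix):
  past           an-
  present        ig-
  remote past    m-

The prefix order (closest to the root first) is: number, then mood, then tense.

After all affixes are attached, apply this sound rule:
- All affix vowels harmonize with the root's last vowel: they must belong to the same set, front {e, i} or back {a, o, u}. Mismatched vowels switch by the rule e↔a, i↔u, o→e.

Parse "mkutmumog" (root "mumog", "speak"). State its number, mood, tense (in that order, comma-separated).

Segment: m-k-ut-mumog.
number: ut- → plural.
mood: k/ep- → imperative.
tense: m- → remote past.

plural, imperative, remote past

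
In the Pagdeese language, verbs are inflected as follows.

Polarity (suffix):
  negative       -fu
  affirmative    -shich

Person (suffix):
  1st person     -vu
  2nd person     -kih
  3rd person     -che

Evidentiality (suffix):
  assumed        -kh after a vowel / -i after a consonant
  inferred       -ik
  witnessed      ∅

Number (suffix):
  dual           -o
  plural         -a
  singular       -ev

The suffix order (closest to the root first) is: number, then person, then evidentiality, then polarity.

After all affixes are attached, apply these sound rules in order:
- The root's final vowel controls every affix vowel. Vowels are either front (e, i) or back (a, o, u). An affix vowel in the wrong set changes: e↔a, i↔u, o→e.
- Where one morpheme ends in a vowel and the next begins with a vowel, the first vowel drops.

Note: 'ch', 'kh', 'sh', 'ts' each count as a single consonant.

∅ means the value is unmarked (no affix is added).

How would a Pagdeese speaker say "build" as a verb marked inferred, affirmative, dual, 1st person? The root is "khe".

Attach number dual -o → kheo.
Attach person 1st person -vu → kheovu.
Attach evidentiality inferred -ik → kheovuik.
Attach polarity affirmative -shich → kheovuikshich.
Apply vowel harmony: kheovuikshich → kheeviikshich.
Apply vowel deletion: kheeviikshich → khevikshich.

khevikshich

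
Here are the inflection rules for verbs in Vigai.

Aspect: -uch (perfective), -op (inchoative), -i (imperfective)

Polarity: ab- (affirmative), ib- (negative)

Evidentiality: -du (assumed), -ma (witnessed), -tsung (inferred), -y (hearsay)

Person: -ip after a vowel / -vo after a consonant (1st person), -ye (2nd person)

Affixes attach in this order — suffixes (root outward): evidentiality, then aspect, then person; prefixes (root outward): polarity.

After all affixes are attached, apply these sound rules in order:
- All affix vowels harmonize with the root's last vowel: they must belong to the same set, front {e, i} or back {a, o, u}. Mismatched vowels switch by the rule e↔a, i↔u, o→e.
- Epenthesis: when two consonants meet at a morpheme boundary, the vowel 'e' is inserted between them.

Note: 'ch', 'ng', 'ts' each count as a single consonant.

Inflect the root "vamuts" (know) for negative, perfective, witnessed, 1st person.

ubevamutsemauchevo

Attach evidentiality witnessed -ma → vamutsma.
Attach aspect perfective -uch → vamutsmauch.
Attach polarity negative ib- → ibvamutsmauch.
Attach person 1st person -vo (after consonant 'ch') → ibvamutsmauchvo.
Apply vowel harmony: ibvamutsmauchvo → ubvamutsmauchvo.
Apply epenthesis: ubvamutsmauchvo → ubevamutsemauchevo.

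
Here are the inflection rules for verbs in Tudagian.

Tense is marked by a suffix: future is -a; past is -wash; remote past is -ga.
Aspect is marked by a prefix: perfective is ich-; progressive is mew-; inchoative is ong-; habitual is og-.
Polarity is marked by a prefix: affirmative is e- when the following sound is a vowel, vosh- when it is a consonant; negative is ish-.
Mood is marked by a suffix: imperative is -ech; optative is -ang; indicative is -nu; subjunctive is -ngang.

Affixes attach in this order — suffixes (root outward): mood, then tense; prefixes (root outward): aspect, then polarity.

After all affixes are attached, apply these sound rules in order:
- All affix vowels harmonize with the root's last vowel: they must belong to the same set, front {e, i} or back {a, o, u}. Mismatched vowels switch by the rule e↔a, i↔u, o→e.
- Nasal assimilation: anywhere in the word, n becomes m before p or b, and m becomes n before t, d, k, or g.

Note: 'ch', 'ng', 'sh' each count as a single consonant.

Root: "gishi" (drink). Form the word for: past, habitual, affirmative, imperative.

eeggishiechwesh

Attach aspect habitual og- → oggishi.
Attach mood imperative -ech → oggishiech.
Attach polarity affirmative e- (before vowel 'o') → eoggishiech.
Attach tense past -wash → eoggishiechwash.
Apply vowel harmony: eoggishiechwash → eeggishiechwesh.
Nasal assimilation: no change.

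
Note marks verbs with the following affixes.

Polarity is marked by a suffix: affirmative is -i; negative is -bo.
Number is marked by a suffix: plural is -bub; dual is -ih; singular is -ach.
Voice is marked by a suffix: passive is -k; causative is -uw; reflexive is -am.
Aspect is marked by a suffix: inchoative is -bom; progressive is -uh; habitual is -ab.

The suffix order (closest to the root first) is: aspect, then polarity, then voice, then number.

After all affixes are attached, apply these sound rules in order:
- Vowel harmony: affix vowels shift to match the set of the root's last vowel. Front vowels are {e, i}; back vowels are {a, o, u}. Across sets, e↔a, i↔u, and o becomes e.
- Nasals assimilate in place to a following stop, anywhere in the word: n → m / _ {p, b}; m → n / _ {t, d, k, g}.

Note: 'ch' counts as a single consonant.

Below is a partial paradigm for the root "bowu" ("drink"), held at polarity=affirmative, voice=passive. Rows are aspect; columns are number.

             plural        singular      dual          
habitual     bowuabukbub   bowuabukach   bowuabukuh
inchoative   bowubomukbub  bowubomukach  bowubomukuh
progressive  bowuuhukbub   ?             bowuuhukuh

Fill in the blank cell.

Attach aspect progressive -uh → bowuuh.
Attach polarity affirmative -i → bowuuhi.
Attach voice passive -k → bowuuhik.
Attach number singular -ach → bowuuhikach.
Apply vowel harmony: bowuuhikach → bowuuhukach.
Nasal assimilation: no change.

bowuuhukach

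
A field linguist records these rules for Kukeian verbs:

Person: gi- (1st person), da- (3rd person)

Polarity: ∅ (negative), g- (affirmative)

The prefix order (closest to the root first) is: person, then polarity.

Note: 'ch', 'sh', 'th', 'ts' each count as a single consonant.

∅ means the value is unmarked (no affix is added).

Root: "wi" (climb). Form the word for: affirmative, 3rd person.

gdawi

Attach person 3rd person da- → dawi.
Attach polarity affirmative g- → gdawi.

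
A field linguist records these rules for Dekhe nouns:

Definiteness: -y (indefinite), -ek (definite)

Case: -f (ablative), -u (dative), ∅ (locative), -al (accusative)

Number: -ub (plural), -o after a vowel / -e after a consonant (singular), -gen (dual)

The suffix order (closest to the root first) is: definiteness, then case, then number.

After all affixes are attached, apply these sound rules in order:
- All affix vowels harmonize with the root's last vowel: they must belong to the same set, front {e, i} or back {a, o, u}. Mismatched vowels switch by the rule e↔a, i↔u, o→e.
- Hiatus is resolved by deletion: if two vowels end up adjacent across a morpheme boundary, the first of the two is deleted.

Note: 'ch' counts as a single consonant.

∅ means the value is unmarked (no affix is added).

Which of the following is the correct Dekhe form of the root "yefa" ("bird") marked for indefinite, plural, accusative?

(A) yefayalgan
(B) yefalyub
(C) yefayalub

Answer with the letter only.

C

Attach definiteness indefinite -y → yefay.
Attach case accusative -al → yefayal.
Attach number plural -ub → yefayalub.
Vowel harmony: no change.
Vowel deletion: no change.
So the correct form is yefayalub, option (C).
(A) yefayalgan is wrong: it uses dual instead of plural for number.
(B) yefalyub is wrong: it has the affixes in the wrong order.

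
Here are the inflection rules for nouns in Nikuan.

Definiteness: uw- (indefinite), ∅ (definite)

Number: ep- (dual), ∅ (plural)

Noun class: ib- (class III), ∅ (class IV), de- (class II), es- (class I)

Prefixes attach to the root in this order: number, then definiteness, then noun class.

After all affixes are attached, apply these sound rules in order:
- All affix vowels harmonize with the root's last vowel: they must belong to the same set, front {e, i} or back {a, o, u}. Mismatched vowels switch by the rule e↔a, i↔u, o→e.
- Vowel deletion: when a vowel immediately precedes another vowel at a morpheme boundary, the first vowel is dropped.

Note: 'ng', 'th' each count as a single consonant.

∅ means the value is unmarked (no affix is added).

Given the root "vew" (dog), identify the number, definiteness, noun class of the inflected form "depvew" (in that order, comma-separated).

dual, definite, class II

Segment: de-ep-vew.
number: ep- → dual.
definiteness: ∅ → definite.
noun class: de- → class II.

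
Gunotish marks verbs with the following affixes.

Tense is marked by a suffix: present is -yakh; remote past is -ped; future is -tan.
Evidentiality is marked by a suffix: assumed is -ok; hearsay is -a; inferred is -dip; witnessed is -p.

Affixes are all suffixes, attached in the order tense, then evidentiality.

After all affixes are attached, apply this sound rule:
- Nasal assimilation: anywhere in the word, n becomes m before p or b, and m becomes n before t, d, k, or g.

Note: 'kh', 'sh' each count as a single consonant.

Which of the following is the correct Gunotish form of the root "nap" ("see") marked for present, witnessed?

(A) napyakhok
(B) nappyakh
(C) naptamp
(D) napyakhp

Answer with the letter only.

D

Attach tense present -yakh → napyakh.
Attach evidentiality witnessed -p → napyakhp.
Nasal assimilation: no change.
So the correct form is napyakhp, option (D).
(B) nappyakh is wrong: it has the affixes in the wrong order.
(A) napyakhok is wrong: it uses assumed instead of witnessed for evidentiality.
(C) naptamp is wrong: it uses future instead of present for tense.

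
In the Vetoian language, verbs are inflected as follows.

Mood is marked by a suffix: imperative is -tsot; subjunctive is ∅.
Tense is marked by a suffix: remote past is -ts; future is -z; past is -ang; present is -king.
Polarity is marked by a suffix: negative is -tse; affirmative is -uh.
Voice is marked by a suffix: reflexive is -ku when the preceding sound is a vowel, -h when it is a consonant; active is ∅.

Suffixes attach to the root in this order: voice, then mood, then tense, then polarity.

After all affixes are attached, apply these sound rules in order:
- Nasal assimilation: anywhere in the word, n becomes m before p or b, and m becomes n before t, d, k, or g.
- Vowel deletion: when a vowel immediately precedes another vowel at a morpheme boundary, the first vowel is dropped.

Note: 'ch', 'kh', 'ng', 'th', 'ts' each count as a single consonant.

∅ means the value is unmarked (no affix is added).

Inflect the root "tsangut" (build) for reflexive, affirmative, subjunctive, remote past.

tsanguthtsuh

Attach voice reflexive -h (after consonant 't') → tsanguth.
mood = subjunctive: zero marking, form stays tsanguth.
Attach tense remote past -ts → tsanguthts.
Attach polarity affirmative -uh → tsanguthtsuh.
Nasal assimilation: no change.
Vowel deletion: no change.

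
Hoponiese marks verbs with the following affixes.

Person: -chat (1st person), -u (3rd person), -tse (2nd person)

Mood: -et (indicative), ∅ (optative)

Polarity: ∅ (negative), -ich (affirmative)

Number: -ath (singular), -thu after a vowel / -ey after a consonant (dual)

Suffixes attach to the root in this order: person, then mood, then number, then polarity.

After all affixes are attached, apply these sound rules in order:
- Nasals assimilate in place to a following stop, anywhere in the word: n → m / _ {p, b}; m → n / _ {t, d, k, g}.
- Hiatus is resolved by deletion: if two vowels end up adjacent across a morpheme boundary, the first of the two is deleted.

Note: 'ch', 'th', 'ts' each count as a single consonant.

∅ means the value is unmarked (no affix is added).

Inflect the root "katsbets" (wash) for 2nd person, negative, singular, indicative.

katsbetstsetath

Attach person 2nd person -tse → katsbetstse.
Attach mood indicative -et → katsbetstseet.
Attach number singular -ath → katsbetstseetath.
polarity = negative: zero marking, form stays katsbetstseetath.
Nasal assimilation: no change.
Apply vowel deletion: katsbetstseetath → katsbetstsetath.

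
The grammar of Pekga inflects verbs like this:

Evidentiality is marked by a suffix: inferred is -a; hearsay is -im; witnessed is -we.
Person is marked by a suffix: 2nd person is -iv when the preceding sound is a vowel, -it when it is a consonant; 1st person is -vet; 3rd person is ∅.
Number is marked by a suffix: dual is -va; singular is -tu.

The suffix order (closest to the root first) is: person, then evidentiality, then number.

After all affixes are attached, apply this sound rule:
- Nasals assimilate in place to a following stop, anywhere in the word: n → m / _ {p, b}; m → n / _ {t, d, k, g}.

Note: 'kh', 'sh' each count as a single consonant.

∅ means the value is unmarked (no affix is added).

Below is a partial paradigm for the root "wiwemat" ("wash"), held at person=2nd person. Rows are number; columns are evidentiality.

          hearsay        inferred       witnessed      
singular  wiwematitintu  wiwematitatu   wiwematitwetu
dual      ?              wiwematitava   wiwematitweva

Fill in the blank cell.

Attach person 2nd person -it (after consonant 't') → wiwematit.
Attach evidentiality hearsay -im → wiwematitim.
Attach number dual -va → wiwematitimva.
Nasal assimilation: no change.

wiwematitimva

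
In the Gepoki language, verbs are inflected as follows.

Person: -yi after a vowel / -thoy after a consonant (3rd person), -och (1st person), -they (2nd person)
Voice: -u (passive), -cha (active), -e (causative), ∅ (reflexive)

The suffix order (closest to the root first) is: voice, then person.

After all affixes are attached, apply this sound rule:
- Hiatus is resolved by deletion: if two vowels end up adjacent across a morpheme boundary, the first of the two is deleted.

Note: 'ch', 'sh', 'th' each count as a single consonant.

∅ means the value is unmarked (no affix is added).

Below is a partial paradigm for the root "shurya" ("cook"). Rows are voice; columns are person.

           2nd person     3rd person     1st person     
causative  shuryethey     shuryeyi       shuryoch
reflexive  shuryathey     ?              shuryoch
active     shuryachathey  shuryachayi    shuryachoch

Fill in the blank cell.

shuryayi

voice = reflexive: zero marking, form stays shurya.
Attach person 3rd person -yi (after vowel 'a') → shuryayi.
Vowel deletion: no change.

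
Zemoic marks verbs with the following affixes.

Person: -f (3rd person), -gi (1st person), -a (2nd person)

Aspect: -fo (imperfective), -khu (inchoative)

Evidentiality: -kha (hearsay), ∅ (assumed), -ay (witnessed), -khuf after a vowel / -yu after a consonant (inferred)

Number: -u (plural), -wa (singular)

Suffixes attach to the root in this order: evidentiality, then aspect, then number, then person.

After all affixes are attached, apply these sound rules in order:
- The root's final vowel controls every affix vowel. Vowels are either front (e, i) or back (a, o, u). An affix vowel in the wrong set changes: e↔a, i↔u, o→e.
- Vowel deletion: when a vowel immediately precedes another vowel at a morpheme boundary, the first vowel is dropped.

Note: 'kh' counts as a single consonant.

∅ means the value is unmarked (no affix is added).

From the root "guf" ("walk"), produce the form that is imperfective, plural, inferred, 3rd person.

gufyufuf

Attach evidentiality inferred -yu (after consonant 'f') → gufyu.
Attach aspect imperfective -fo → gufyufo.
Attach number plural -u → gufyufou.
Attach person 3rd person -f → gufyufouf.
Vowel harmony: no change.
Apply vowel deletion: gufyufouf → gufyufuf.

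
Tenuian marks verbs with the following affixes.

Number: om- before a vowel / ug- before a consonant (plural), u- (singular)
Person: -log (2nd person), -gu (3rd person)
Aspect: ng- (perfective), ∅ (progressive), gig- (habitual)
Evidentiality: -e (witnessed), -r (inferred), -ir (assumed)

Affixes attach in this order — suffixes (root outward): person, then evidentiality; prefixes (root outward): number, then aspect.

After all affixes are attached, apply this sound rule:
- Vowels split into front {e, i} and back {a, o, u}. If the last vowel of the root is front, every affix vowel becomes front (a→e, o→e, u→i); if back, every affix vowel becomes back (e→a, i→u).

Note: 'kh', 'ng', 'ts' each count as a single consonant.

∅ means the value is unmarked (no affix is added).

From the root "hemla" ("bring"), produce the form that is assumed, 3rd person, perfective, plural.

Attach number plural ug- (before consonant 'h') → ughemla.
Attach aspect perfective ng- → ngughemla.
Attach person 3rd person -gu → ngughemlagu.
Attach evidentiality assumed -ir → ngughemlaguir.
Apply vowel harmony: ngughemlaguir → ngughemlaguur.

ngughemlaguur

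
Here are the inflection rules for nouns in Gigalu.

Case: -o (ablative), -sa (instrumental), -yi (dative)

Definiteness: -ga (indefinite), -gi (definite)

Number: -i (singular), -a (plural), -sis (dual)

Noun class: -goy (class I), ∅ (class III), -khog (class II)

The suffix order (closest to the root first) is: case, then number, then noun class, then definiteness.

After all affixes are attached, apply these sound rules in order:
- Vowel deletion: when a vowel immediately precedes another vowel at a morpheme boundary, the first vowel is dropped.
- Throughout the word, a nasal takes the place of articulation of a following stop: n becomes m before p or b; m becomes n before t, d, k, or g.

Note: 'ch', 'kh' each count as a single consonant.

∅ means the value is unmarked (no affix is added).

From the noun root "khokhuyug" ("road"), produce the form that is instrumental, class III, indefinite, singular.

Attach case instrumental -sa → khokhuyugsa.
Attach number singular -i → khokhuyugsai.
noun class = class III: zero marking, form stays khokhuyugsai.
Attach definiteness indefinite -ga → khokhuyugsaiga.
Apply vowel deletion: khokhuyugsaiga → khokhuyugsiga.
Nasal assimilation: no change.

khokhuyugsiga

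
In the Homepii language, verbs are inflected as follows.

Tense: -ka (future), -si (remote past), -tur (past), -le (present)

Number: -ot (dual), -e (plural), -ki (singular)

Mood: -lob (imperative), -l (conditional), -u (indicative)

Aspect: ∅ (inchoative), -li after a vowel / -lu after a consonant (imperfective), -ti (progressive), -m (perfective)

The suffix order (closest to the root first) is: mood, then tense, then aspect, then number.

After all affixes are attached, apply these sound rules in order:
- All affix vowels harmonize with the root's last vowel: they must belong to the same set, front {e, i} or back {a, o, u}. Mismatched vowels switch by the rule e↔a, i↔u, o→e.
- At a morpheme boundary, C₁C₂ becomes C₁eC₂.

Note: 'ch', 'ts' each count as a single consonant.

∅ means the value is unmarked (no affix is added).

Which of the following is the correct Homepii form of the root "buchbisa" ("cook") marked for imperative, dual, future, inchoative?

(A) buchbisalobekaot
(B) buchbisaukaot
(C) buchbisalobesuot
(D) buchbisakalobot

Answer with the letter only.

Attach mood imperative -lob → buchbisalob.
Attach tense future -ka → buchbisalobka.
aspect = inchoative: zero marking, form stays buchbisalobka.
Attach number dual -ot → buchbisalobkaot.
Vowel harmony: no change.
Apply epenthesis: buchbisalobkaot → buchbisalobekaot.
So the correct form is buchbisalobekaot, option (A).
(B) buchbisaukaot is wrong: it uses indicative instead of imperative for mood.
(C) buchbisalobesuot is wrong: it uses remote past instead of future for tense.
(D) buchbisakalobot is wrong: it has the affixes in the wrong order.

A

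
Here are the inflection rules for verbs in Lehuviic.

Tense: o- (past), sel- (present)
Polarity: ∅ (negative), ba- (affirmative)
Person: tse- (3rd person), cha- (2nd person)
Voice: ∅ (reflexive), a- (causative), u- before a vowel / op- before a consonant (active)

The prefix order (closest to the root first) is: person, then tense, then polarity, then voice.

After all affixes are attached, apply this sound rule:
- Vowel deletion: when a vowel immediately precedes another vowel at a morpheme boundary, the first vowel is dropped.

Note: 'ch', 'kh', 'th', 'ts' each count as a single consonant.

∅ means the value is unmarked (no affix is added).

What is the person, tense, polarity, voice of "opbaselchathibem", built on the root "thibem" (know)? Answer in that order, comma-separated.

2nd person, present, affirmative, active

Segment: op-ba-sel-cha-thibem.
person: cha- → 2nd person.
tense: sel- → present.
polarity: ba- → affirmative.
voice: u/op- → active.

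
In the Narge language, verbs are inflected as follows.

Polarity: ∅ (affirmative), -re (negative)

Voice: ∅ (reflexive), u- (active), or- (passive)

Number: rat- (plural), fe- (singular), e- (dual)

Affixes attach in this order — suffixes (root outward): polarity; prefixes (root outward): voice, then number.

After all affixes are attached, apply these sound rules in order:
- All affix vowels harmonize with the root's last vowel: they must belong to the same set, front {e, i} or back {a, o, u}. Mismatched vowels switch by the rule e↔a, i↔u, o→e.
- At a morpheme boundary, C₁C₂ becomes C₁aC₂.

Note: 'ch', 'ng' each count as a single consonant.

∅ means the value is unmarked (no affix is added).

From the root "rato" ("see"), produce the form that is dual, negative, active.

Attach polarity negative -re → ratore.
Attach voice active u- → uratore.
Attach number dual e- → euratore.
Apply vowel harmony: euratore → auratora.
Epenthesis: no change.

auratora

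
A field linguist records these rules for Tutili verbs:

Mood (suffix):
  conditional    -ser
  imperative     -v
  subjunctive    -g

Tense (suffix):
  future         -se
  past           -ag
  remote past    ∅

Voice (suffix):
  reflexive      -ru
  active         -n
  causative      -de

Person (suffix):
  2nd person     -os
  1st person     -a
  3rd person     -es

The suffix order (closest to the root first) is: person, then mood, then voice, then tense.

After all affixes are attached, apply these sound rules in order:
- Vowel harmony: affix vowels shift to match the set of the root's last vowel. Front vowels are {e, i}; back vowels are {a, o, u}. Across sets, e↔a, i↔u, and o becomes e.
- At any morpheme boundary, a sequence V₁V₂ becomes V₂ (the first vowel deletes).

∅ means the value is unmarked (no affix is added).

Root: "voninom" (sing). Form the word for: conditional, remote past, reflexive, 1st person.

voninomasarru

Attach person 1st person -a → voninoma.
Attach mood conditional -ser → voninomaser.
Attach voice reflexive -ru → voninomaserru.
tense = remote past: zero marking, form stays voninomaserru.
Apply vowel harmony: voninomaserru → voninomasarru.
Vowel deletion: no change.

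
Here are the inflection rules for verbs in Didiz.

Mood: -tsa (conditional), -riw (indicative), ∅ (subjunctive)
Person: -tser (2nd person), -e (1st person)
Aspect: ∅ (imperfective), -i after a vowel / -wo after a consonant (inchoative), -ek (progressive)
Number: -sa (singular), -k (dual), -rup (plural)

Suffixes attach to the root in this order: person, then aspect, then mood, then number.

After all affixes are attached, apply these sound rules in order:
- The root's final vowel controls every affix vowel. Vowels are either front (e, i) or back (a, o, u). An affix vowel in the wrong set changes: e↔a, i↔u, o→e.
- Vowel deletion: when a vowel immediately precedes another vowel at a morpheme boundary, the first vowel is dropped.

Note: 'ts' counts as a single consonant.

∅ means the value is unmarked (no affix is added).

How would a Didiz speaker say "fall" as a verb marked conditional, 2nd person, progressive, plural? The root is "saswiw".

saswiwtserektserip

Attach person 2nd person -tser → saswiwtser.
Attach aspect progressive -ek → saswiwtserek.
Attach mood conditional -tsa → saswiwtserektsa.
Attach number plural -rup → saswiwtserektsarup.
Apply vowel harmony: saswiwtserektsarup → saswiwtserektserip.
Vowel deletion: no change.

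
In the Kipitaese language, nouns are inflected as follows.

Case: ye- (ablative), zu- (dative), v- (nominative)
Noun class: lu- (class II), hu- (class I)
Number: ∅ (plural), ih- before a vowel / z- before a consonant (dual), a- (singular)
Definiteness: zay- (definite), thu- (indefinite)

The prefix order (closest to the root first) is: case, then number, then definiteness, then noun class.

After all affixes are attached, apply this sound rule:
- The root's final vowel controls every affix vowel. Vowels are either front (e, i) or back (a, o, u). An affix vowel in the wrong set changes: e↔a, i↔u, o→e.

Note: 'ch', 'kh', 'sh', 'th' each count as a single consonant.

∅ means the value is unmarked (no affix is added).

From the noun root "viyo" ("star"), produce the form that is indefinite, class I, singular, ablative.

huthuayaviyo

Attach case ablative ye- → yeviyo.
Attach number singular a- → ayeviyo.
Attach definiteness indefinite thu- → thuayeviyo.
Attach noun class class I hu- → huthuayeviyo.
Apply vowel harmony: huthuayeviyo → huthuayaviyo.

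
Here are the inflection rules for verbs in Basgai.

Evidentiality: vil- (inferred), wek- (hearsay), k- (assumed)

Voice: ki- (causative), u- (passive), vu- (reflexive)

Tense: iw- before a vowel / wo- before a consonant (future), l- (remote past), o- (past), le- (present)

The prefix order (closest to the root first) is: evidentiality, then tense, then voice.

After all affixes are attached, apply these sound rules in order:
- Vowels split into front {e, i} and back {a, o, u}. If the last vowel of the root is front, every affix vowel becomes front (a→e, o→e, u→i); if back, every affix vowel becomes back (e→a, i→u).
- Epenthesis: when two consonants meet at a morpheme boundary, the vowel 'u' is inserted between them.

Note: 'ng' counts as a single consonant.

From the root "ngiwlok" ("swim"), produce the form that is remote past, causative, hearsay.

Attach evidentiality hearsay wek- → wekngiwlok.
Attach tense remote past l- → lwekngiwlok.
Attach voice causative ki- → kilwekngiwlok.
Apply vowel harmony: kilwekngiwlok → kulwakngiwlok.
Apply epenthesis: kulwakngiwlok → kuluwakungiwlok.

kuluwakungiwlok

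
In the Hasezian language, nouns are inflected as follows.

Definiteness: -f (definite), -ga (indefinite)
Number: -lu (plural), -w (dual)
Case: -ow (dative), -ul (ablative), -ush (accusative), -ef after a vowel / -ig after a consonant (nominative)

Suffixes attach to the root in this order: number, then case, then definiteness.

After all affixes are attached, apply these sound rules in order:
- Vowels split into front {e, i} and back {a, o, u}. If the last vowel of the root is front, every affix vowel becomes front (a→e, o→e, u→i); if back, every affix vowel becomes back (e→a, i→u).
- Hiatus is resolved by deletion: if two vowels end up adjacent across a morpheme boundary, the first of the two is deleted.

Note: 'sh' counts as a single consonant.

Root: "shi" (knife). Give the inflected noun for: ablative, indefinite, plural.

Attach number plural -lu → shilu.
Attach case ablative -ul → shiluul.
Attach definiteness indefinite -ga → shiluulga.
Apply vowel harmony: shiluulga → shiliilge.
Apply vowel deletion: shiliilge → shililge.

shililge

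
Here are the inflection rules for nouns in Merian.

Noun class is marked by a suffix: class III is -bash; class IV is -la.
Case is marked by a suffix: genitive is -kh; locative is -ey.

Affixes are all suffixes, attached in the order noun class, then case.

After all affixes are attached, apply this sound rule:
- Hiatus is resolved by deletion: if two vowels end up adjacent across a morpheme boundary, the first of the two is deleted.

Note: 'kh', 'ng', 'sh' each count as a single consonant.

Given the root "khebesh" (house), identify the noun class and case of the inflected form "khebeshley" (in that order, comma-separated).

Segment: khebesh-la-ey.
noun class: -la → class IV.
case: -ey → locative.

class IV, locative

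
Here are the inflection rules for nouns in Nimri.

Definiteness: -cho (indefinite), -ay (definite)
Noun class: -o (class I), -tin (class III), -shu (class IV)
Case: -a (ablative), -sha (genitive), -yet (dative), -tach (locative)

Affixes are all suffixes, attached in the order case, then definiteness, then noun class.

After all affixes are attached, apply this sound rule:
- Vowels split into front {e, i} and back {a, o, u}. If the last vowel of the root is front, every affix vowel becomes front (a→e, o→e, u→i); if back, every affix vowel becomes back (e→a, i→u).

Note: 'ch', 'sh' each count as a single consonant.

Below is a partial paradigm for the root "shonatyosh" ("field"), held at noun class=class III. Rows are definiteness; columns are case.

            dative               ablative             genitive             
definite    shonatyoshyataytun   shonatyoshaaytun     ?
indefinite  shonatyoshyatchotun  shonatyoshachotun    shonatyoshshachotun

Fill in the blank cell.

shonatyoshshaaytun

Attach case genitive -sha → shonatyoshsha.
Attach definiteness definite -ay → shonatyoshshaay.
Attach noun class class III -tin → shonatyoshshaaytin.
Apply vowel harmony: shonatyoshshaaytin → shonatyoshshaaytun.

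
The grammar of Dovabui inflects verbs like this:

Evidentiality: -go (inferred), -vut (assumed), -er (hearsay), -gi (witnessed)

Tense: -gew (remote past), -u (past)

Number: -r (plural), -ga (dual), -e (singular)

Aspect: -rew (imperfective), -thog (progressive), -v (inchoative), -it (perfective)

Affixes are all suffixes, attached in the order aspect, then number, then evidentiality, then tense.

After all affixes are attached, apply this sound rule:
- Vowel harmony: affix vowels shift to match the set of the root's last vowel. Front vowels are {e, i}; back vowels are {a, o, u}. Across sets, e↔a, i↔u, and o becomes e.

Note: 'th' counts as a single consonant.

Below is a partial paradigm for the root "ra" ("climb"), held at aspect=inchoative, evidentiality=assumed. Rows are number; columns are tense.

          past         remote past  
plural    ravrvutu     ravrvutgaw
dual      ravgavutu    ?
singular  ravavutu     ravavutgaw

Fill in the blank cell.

Attach aspect inchoative -v → rav.
Attach number dual -ga → ravga.
Attach evidentiality assumed -vut → ravgavut.
Attach tense remote past -gew → ravgavutgew.
Apply vowel harmony: ravgavutgew → ravgavutgaw.

ravgavutgaw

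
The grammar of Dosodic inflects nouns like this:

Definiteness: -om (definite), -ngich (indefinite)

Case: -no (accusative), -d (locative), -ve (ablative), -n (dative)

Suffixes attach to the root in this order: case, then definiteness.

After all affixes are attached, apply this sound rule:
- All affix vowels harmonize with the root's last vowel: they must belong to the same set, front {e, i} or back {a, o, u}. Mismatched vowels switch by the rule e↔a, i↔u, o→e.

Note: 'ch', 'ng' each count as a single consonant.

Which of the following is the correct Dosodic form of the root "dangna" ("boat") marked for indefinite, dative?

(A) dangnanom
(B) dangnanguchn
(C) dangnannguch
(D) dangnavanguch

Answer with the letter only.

C

Attach case dative -n → dangnan.
Attach definiteness indefinite -ngich → dangnanngich.
Apply vowel harmony: dangnanngich → dangnannguch.
So the correct form is dangnannguch, option (C).
(B) dangnanguchn is wrong: it has the affixes in the wrong order.
(A) dangnanom is wrong: it uses definite instead of indefinite for definiteness.
(D) dangnavanguch is wrong: it uses ablative instead of dative for case.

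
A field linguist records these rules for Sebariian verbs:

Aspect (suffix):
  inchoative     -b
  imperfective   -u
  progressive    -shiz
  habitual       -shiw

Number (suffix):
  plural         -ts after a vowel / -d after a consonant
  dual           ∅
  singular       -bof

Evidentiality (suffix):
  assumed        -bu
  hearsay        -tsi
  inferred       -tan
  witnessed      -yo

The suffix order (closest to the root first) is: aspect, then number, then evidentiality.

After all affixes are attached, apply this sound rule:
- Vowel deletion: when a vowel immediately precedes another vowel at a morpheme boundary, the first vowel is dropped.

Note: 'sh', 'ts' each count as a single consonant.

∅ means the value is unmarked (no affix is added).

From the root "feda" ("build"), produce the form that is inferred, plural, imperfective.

fedutstan

Attach aspect imperfective -u → fedau.
Attach number plural -ts (after vowel 'u') → fedauts.
Attach evidentiality inferred -tan → fedautstan.
Apply vowel deletion: fedautstan → fedutstan.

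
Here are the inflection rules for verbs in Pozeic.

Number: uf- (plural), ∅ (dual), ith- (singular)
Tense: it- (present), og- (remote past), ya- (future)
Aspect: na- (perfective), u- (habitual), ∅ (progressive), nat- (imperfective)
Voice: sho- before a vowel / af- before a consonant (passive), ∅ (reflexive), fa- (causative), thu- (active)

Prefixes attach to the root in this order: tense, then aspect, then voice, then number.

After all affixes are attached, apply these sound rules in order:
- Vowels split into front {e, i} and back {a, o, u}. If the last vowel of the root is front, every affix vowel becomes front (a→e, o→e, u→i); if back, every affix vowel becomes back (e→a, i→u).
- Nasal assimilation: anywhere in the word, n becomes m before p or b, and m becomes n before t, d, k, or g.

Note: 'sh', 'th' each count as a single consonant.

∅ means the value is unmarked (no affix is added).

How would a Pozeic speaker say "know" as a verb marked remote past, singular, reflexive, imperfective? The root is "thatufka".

Attach tense remote past og- → ogthatufka.
Attach aspect imperfective nat- → natogthatufka.
voice = reflexive: zero marking, form stays natogthatufka.
Attach number singular ith- → ithnatogthatufka.
Apply vowel harmony: ithnatogthatufka → uthnatogthatufka.
Nasal assimilation: no change.

uthnatogthatufka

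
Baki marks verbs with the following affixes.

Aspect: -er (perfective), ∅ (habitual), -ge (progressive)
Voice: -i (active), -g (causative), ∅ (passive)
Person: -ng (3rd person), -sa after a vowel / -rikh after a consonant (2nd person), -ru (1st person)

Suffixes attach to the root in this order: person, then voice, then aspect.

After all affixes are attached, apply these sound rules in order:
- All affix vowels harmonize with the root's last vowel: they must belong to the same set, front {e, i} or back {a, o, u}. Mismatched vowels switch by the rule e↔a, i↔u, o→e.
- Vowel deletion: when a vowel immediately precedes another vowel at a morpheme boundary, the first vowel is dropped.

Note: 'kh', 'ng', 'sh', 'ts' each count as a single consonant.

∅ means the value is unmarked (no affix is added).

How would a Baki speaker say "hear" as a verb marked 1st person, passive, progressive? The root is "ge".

Attach person 1st person -ru → geru.
voice = passive: zero marking, form stays geru.
Attach aspect progressive -ge → geruge.
Apply vowel harmony: geruge → gerige.
Vowel deletion: no change.

gerige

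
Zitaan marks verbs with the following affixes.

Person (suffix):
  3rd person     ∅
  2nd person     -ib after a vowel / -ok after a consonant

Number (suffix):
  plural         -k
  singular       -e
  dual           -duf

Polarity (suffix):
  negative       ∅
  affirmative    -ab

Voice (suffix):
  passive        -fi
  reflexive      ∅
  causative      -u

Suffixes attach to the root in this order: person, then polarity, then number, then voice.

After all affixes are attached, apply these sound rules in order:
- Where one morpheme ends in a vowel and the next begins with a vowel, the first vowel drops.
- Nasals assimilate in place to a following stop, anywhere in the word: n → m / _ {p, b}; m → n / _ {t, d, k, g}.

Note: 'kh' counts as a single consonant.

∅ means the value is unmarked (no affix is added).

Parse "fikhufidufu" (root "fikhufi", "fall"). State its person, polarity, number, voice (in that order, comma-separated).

3rd person, negative, dual, causative

Segment: fikhufi-duf-u.
person: ∅ → 3rd person.
polarity: ∅ → negative.
number: -duf → dual.
voice: -u → causative.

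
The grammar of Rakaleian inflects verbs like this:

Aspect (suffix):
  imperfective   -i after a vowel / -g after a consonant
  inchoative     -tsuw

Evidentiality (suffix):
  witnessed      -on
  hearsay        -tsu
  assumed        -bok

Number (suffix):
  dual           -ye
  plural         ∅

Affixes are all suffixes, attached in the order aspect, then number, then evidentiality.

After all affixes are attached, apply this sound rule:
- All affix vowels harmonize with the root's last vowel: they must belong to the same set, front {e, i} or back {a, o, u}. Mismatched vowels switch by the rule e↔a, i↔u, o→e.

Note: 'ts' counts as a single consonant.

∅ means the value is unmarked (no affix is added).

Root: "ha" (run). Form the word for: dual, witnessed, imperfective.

Attach aspect imperfective -i (after vowel 'a') → hai.
Attach number dual -ye → haiye.
Attach evidentiality witnessed -on → haiyeon.
Apply vowel harmony: haiyeon → hauyaon.

hauyaon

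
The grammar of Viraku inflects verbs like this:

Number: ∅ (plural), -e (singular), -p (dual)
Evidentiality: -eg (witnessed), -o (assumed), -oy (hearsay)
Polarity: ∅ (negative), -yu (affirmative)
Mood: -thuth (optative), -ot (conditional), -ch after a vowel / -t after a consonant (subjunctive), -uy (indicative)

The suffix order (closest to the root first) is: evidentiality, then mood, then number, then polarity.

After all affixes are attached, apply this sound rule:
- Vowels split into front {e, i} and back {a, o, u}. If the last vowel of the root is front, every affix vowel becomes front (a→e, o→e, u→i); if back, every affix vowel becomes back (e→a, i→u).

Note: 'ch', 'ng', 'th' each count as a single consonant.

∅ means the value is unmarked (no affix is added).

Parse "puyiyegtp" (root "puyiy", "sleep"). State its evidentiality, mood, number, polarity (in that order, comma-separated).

witnessed, subjunctive, dual, negative

Segment: puyiy-eg-t-p.
evidentiality: -eg → witnessed.
mood: -ch/t → subjunctive.
number: -p → dual.
polarity: ∅ → negative.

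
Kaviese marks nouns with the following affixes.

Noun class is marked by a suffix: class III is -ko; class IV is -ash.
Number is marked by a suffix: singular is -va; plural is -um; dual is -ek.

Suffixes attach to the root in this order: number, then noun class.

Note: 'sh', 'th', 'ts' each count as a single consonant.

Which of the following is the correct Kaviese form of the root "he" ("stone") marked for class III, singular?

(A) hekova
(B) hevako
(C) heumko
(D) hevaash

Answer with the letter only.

B

Attach number singular -va → heva.
Attach noun class class III -ko → hevako.
So the correct form is hevako, option (B).
(A) hekova is wrong: it has the affixes in the wrong order.
(D) hevaash is wrong: it uses class IV instead of class III for noun class.
(C) heumko is wrong: it uses plural instead of singular for number.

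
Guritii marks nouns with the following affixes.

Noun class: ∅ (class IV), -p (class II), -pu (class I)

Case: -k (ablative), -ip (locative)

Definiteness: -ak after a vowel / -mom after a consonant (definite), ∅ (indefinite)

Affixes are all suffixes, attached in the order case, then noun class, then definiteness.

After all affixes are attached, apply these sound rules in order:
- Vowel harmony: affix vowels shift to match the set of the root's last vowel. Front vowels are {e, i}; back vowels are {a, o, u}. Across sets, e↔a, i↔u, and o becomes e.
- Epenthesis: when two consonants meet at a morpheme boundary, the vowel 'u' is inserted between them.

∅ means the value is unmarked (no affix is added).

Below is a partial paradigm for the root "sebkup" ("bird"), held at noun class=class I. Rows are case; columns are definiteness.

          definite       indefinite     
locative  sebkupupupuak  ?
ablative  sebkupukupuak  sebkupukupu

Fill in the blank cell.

Attach case locative -ip → sebkupip.
Attach noun class class I -pu → sebkupippu.
definiteness = indefinite: zero marking, form stays sebkupippu.
Apply vowel harmony: sebkupippu → sebkupuppu.
Apply epenthesis: sebkupuppu → sebkupupupu.

sebkupupupu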